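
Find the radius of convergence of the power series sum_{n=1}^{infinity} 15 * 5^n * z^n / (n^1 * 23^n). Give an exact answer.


Step 1: General term a_n = 15 * 5^n / (n^1 * 23^n)
Step 2: By the root test, |a_n|^(1/n) = 15^(1/n) * 5 / (n^(1/n) * 23) -> 5/23 as n -> infinity (since 15^(1/n) -> 1 and n^(1/n) -> 1)
Step 3: R = 1/lim|a_n|^(1/n) = 23/5

23/5


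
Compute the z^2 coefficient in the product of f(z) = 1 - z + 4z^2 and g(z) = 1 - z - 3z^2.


Step 1: z^2 term in f*g comes from: (1)*(-3z^2) + (-z)*(-z) + (4z^2)*(1)
Step 2: = -3 + 1 + 4
Step 3: = 2

2


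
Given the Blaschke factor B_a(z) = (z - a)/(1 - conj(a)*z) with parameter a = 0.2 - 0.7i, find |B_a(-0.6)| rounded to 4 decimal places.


Step 1: Numerator z0 - a = -0.6 - (0.2 - 0.7i) = -0.8 + 0.7i
Step 2: Denominator 1 - conj(a)*z0 = 1 - (0.2 + 0.7i)*(-0.6) = 1.12 + 0.42i
Step 3: |z0 - a|^2 = (-0.8)^2 + 0.7^2 = 1.13; |1 - conj(a)*z0|^2 = 1.12^2 + 0.42^2 = 1.4308
Step 4: |B_a(-0.6)| = sqrt(1.13 / 1.4308) = sqrt(0.789768)
Step 5: = 0.8887

0.8887


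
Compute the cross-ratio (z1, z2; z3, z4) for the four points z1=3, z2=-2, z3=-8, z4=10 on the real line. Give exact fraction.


Step 1: (z1-z3)(z2-z4) = 11 * (-12) = -132
Step 2: (z1-z4)(z2-z3) = (-7) * 6 = -42
Step 3: Cross-ratio = 132/42 = 22/7

22/7


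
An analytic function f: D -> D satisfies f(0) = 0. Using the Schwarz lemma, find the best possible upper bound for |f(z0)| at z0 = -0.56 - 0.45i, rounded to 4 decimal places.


Step 1: Schwarz lemma: if f: D -> D is analytic with f(0) = 0, then |f(z)| <= |z| for all z in D, and this is sharp (f(z) = z).
Step 2: |z0|^2 = (-0.56)^2 + (-0.45)^2 = 0.5161
Step 3: |z0| = sqrt(0.5161) = 0.718401
Step 4: Best bound = |z0| = 0.7184

0.7184


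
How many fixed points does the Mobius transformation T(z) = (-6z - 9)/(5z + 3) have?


Step 1: Fixed points satisfy T(z) = z
Step 2: 5z^2 + 9z + 9 = 0
Step 3: Discriminant = 9^2 - 4*5*9 = -99
Step 4: Number of fixed points = 2

2


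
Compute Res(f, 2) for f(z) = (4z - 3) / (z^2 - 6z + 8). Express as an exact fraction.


Step 1: Q(z) = z^2 - 6z + 8 = (z - 2)(z - 4)
Step 2: Q'(z) = 2z - 6
Step 3: Q'(2) = -2, P(2) = 5
Step 4: Res = P(2)/Q'(2) = 5/(-2) = -5/2

-5/2


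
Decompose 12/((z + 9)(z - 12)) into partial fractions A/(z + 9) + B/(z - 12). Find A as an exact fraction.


Step 1: Multiply both sides by (z + 9) and set z = -9
Step 2: A = 12 / (-9 - 12)
Step 3: A = 12 / (-21)
Step 4: A = -4/7

-4/7


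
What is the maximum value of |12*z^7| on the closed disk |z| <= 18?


Step 1: On |z| = 18, |f(z)| = 12 * |z|^7 = 12 * 18^7
Step 2: By maximum modulus principle, maximum is on boundary.
Step 3: Maximum = 12 * 612220032 = 7346640384

7346640384


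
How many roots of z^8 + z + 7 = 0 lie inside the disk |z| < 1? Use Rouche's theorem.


Step 1: On |z| = 1 the three terms have sizes |z^8| = 1^8 = 1, |z| = 1, |7| = 7
Step 2: The dominant term is g(z) = 7; let h(z) = z^8 + z so f = g + h
Step 3: On |z| = 1: |g| = 7 and |h| <= 1 + 1 = 2
Step 4: Since 7 > 2, |h| < |g| on |z| = 1, so by Rouche f has the same number of zeros as g inside |z| < 1
Step 5: g(z) = 7 is a nonzero constant with no zeros inside |z| < 1. Answer = 0

0


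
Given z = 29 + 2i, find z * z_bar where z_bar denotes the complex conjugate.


Step 1: conj(z) = 29 - 2i
Step 2: z * conj(z) = 29^2 + 2^2
Step 3: = 841 + 4 = 845

845


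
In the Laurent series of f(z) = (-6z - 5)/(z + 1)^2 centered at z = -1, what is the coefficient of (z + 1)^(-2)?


Step 1: Write the numerator in powers of (z + 1): -6z - 5 = -6(z + 1) + (-6*(-1) - 5) = -6(z + 1) + 1
Step 2: Divide by (z + 1)^2: f(z) = (z + 1)^(-2) - 6(z + 1)^(-1)
Step 3: This finite sum is the Laurent series of f about z = -1.
Step 4: Coefficient of (z + 1)^(-2) = -6*(-1) - 5 = 1

1


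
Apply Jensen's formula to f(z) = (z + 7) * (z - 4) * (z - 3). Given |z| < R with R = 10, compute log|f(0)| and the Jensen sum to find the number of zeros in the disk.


Jensen's formula: (1/2pi)*integral log|f(Re^it)|dt = log|f(0)| + sum_{|a_k|<R} log(R/|a_k|)
Step 1: f(0) = 7 * (-4) * (-3) = 84
Step 2: log|f(0)| = log|-7| + log|4| + log|3| = 4.4308
Step 3: Zeros inside |z| < 10: -7, 4, 3
Step 4: Jensen sum = log(10/7) + log(10/4) + log(10/3) = 2.4769
Step 5: n(R) = number of terms in the Jensen sum = count of zeros inside |z| < 10 = 3

3


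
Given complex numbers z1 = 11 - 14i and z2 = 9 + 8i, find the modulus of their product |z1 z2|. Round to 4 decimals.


Step 1: |z1| = sqrt(11^2 + (-14)^2) = sqrt(317)
Step 2: |z2| = sqrt(9^2 + 8^2) = sqrt(145)
Step 3: |z1*z2| = |z1|*|z2| = sqrt(317) * sqrt(145) = sqrt(317 * 145) = sqrt(45965)
Step 4: = 214.3945

214.3945


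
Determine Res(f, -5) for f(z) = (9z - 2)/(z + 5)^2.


Step 1: Pole of order 2 at z = -5
Step 2: Res = lim d/dz [(z + 5)^2 * f(z)] as z -> -5
Step 3: (z + 5)^2 * f(z) = 9z - 2
Step 4: d/dz[9z - 2] = 9

9


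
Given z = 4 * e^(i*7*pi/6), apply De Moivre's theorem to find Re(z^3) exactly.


Step 1: By De Moivre's theorem, z^3 = 4^3 * e^(i*3*7*pi/6) = 64 * (cos(7*pi/2) + i*sin(7*pi/2))
Step 2: |z|^3 = 4^3 = 64
Step 3: Reduce the angle mod 2*pi: 7*pi/2 - 2*pi = 3*pi/2
Step 4: cos(3*pi/2) = 0
Step 5: Re(z^3) = 64 * 0 = 0

0


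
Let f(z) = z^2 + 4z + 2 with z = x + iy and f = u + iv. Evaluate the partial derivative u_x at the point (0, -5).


Step 1: f(z) = (x+iy)^2 + 4(x+iy) + 2
Step 2: u = (x^2 - y^2) + 4x + 2
Step 3: u_x = 2x + 4
Step 4: At (0, -5): u_x = 0 + 4 = 4

4


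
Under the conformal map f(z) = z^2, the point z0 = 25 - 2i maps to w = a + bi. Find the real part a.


Step 1: z0 = 25 - 2i
Step 2: z0^2 = 25^2 - (-2)^2 - 100i
Step 3: real part = 625 - 4 = 621

621


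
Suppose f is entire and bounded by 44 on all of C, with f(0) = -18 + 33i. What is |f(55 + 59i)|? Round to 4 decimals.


Step 1: By Liouville's theorem, a bounded entire function is constant.
Step 2: f(z) = f(0) = -18 + 33i for all z.
Step 3: |f(w)| = |-18 + 33i| = sqrt(324 + 1089)
Step 4: = 37.5899

37.5899


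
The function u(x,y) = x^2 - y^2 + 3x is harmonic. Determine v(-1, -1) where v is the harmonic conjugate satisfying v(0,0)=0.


Step 1: v_x = -u_y = 2y + 0
Step 2: v_y = u_x = 2x + 3
Step 3: v = 2xy + 3y + C
Step 4: v(0,0) = 0 => C = 0
Step 5: v(-1, -1) = -1

-1


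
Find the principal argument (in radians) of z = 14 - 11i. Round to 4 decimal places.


Step 1: z = 14 - 11i
Step 2: arg(z) = atan2(-11, 14)
Step 3: arg(z) = -0.666

-0.666


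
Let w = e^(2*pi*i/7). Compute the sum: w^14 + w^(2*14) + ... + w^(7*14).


Step 1: The sum sum_{j=1}^{n} w^(k*j) equals n if n | k, else 0.
Step 2: Here n = 7, k = 14
Step 3: Does n divide k? 7 | 14 -> True
Step 4: Sum = 7

7


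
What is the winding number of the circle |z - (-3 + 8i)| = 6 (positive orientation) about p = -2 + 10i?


Step 1: Center c = (-3, 8), radius = 6
Step 2: |p - c|^2 = 1^2 + 2^2 = 5
Step 3: r^2 = 36
Step 4: |p-c| < r so winding number = 1

1


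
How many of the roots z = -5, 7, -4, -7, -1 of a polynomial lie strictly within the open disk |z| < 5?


Step 1: Check each root:
  z = -5: |-5| = 5 >= 5
  z = 7: |7| = 7 >= 5
  z = -4: |-4| = 4 < 5
  z = -7: |-7| = 7 >= 5
  z = -1: |-1| = 1 < 5
Step 2: Count = 2

2


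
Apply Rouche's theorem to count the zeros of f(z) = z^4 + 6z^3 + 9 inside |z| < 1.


Step 1: On |z| = 1 the three terms have sizes |z^4| = 1^4 = 1, |6z^3| = 6*1^3 = 6, |9| = 9
Step 2: The dominant term is g(z) = 9; let h(z) = z^4 + 6z^3 so f = g + h
Step 3: On |z| = 1: |g| = 9 and |h| <= 1 + 6 = 7
Step 4: Since 9 > 7, |h| < |g| on |z| = 1, so by Rouche f has the same number of zeros as g inside |z| < 1
Step 5: g(z) = 9 is a nonzero constant with no zeros inside |z| < 1. Answer = 0

0


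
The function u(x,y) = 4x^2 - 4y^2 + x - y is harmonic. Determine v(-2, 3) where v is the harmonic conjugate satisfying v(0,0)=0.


Step 1: v_x = -u_y = 8y + 1
Step 2: v_y = u_x = 8x + 1
Step 3: v = 8xy + x + y + C
Step 4: v(0,0) = 0 => C = 0
Step 5: v(-2, 3) = -47

-47


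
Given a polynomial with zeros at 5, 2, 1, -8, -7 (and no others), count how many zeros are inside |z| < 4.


Step 1: Check each root:
  z = 5: |5| = 5 >= 4
  z = 2: |2| = 2 < 4
  z = 1: |1| = 1 < 4
  z = -8: |-8| = 8 >= 4
  z = -7: |-7| = 7 >= 4
Step 2: Count = 2

2


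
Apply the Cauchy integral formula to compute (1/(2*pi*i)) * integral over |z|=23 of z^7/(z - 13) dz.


Step 1: f(z) = z^7, a = 13 is inside |z| = 23
Step 2: By Cauchy integral formula: (1/(2pi*i)) * integral = f(a)
Step 3: f(13) = 13^7 = 62748517

62748517


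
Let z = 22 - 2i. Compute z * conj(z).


Step 1: conj(z) = 22 + 2i
Step 2: z * conj(z) = 22^2 + (-2)^2
Step 3: = 484 + 4 = 488

488


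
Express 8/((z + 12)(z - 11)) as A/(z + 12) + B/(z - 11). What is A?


Step 1: Multiply both sides by (z + 12) and set z = -12
Step 2: A = 8 / (-12 - 11)
Step 3: A = 8 / (-23)
Step 4: A = -8/23

-8/23


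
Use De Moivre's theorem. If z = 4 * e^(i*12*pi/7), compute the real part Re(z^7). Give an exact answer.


Step 1: By De Moivre's theorem, z^7 = 4^7 * e^(i*7*12*pi/7) = 16384 * (cos(12*pi) + i*sin(12*pi))
Step 2: |z|^7 = 4^7 = 16384
Step 3: Reduce the angle mod 2*pi: 12*pi - 12*pi = 0
Step 4: cos(0) = 1
Step 5: Re(z^7) = 16384 * 1 = 16384

16384


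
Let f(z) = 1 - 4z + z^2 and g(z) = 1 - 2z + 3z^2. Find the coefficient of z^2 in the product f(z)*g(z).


Step 1: z^2 term in f*g comes from: (1)*(3z^2) + (-4z)*(-2z) + (z^2)*(1)
Step 2: = 3 + 8 + 1
Step 3: = 12

12


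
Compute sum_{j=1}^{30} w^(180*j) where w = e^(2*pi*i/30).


Step 1: The sum sum_{j=1}^{n} w^(k*j) equals n if n | k, else 0.
Step 2: Here n = 30, k = 180
Step 3: Does n divide k? 30 | 180 -> True
Step 4: Sum = 30

30


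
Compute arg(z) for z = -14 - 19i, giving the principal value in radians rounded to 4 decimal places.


Step 1: z = -14 - 19i
Step 2: arg(z) = atan2(-19, -14)
Step 3: arg(z) = -2.2058

-2.2058


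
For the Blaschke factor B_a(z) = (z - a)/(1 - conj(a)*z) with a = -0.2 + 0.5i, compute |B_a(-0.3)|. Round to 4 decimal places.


Step 1: Numerator z0 - a = -0.3 - (-0.2 + 0.5i) = -0.1 - 0.5i
Step 2: Denominator 1 - conj(a)*z0 = 1 - (-0.2 - 0.5i)*(-0.3) = 0.94 - 0.15i
Step 3: |z0 - a|^2 = (-0.1)^2 + (-0.5)^2 = 0.26; |1 - conj(a)*z0|^2 = 0.94^2 + (-0.15)^2 = 0.9061
Step 4: |B_a(-0.3)| = sqrt(0.26 / 0.9061) = sqrt(0.286944)
Step 5: = 0.5357

0.5357


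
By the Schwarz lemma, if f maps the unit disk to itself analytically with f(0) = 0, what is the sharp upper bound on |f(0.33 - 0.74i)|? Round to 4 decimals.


Step 1: Schwarz lemma: if f: D -> D is analytic with f(0) = 0, then |f(z)| <= |z| for all z in D, and this is sharp (f(z) = z).
Step 2: |z0|^2 = 0.33^2 + (-0.74)^2 = 0.6565
Step 3: |z0| = sqrt(0.6565) = 0.810247
Step 4: Best bound = |z0| = 0.8102

0.8102


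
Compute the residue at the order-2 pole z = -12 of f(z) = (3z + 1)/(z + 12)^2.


Step 1: Pole of order 2 at z = -12
Step 2: Res = lim d/dz [(z + 12)^2 * f(z)] as z -> -12
Step 3: (z + 12)^2 * f(z) = 3z + 1
Step 4: d/dz[3z + 1] = 3

3


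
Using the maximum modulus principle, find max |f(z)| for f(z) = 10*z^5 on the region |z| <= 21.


Step 1: On |z| = 21, |f(z)| = 10 * |z|^5 = 10 * 21^5
Step 2: By maximum modulus principle, maximum is on boundary.
Step 3: Maximum = 10 * 4084101 = 40841010

40841010


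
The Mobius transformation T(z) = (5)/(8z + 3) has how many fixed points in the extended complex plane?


Step 1: Fixed points satisfy T(z) = z
Step 2: 8z^2 + 3z - 5 = 0
Step 3: Discriminant = 3^2 - 4*8*(-5) = 169
Step 4: Number of fixed points = 2

2


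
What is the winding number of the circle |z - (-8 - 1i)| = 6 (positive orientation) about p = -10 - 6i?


Step 1: Center c = (-8, -1), radius = 6
Step 2: |p - c|^2 = (-2)^2 + (-5)^2 = 29
Step 3: r^2 = 36
Step 4: |p-c| < r so winding number = 1

1


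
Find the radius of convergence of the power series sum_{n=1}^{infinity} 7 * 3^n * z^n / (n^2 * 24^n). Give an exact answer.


Step 1: General term a_n = 7 * 3^n / (n^2 * 24^n)
Step 2: By the root test, |a_n|^(1/n) = 7^(1/n) * 3 / (n^(2/n) * 24) -> 3/24 as n -> infinity (since 7^(1/n) -> 1 and n^(2/n) -> 1)
Step 3: R = 1/lim|a_n|^(1/n) = 24/3 = 8

8


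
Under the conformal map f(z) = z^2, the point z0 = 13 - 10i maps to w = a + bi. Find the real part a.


Step 1: z0 = 13 - 10i
Step 2: z0^2 = 13^2 - (-10)^2 - 260i
Step 3: real part = 169 - 100 = 69

69


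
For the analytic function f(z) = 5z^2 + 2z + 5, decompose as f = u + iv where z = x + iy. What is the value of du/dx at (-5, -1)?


Step 1: f(z) = 5(x+iy)^2 + 2(x+iy) + 5
Step 2: u = 5(x^2 - y^2) + 2x + 5
Step 3: u_x = 10x + 2
Step 4: At (-5, -1): u_x = -50 + 2 = -48

-48


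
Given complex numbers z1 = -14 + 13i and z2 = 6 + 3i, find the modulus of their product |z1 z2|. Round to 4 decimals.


Step 1: |z1| = sqrt((-14)^2 + 13^2) = sqrt(365)
Step 2: |z2| = sqrt(6^2 + 3^2) = sqrt(45)
Step 3: |z1*z2| = |z1|*|z2| = sqrt(365) * sqrt(45) = sqrt(365 * 45) = sqrt(16425)
Step 4: = 128.1601

128.1601


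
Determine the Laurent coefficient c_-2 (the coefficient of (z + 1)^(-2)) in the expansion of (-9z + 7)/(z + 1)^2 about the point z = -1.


Step 1: Write the numerator in powers of (z + 1): -9z + 7 = -9(z + 1) + (-9*(-1) + 7) = -9(z + 1) + 16
Step 2: Divide by (z + 1)^2: f(z) = 16(z + 1)^(-2) - 9(z + 1)^(-1)
Step 3: This finite sum is the Laurent series of f about z = -1.
Step 4: Coefficient of (z + 1)^(-2) = -9*(-1) + 7 = 16

16


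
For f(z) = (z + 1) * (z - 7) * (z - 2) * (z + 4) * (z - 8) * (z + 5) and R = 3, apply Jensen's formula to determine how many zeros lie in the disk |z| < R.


Jensen's formula: (1/2pi)*integral log|f(Re^it)|dt = log|f(0)| + sum_{|a_k|<R} log(R/|a_k|)
Step 1: f(0) = 1 * (-7) * (-2) * 4 * (-8) * 5 = -2240
Step 2: log|f(0)| = log|-1| + log|7| + log|2| + log|-4| + log|8| + log|-5| = 7.7142
Step 3: Zeros inside |z| < 3: -1, 2
Step 4: Jensen sum = log(3/1) + log(3/2) = 1.5041
Step 5: n(R) = number of terms in the Jensen sum = count of zeros inside |z| < 3 = 2

2


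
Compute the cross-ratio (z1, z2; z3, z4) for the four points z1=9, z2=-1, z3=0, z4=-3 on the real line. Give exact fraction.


Step 1: (z1-z3)(z2-z4) = 9 * 2 = 18
Step 2: (z1-z4)(z2-z3) = 12 * (-1) = -12
Step 3: Cross-ratio = -18/12 = -3/2

-3/2


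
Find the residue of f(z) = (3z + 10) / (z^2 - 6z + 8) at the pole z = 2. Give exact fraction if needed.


Step 1: Q(z) = z^2 - 6z + 8 = (z - 2)(z - 4)
Step 2: Q'(z) = 2z - 6
Step 3: Q'(2) = -2, P(2) = 16
Step 4: Res = P(2)/Q'(2) = 16/(-2) = -8

-8


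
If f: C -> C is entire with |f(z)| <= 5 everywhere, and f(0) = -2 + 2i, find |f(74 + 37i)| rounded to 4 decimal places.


Step 1: By Liouville's theorem, a bounded entire function is constant.
Step 2: f(z) = f(0) = -2 + 2i for all z.
Step 3: |f(w)| = |-2 + 2i| = sqrt(4 + 4)
Step 4: = 2.8284

2.8284


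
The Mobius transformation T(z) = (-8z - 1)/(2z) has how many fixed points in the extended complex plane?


Step 1: Fixed points satisfy T(z) = z
Step 2: 2z^2 + 8z + 1 = 0
Step 3: Discriminant = 8^2 - 4*2*1 = 56
Step 4: Number of fixed points = 2

2


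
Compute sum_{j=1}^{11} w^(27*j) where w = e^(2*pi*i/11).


Step 1: The sum sum_{j=1}^{n} w^(k*j) equals n if n | k, else 0.
Step 2: Here n = 11, k = 27
Step 3: Does n divide k? 11 | 27 -> False
Step 4: Sum = 0

0


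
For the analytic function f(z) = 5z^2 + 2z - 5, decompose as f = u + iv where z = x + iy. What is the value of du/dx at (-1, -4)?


Step 1: f(z) = 5(x+iy)^2 + 2(x+iy) - 5
Step 2: u = 5(x^2 - y^2) + 2x - 5
Step 3: u_x = 10x + 2
Step 4: At (-1, -4): u_x = -10 + 2 = -8

-8


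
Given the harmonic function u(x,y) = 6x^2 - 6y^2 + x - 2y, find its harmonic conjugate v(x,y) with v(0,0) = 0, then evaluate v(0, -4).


Step 1: v_x = -u_y = 12y + 2
Step 2: v_y = u_x = 12x + 1
Step 3: v = 12xy + 2x + y + C
Step 4: v(0,0) = 0 => C = 0
Step 5: v(0, -4) = -4

-4


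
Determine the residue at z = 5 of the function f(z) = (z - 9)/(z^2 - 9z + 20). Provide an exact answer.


Step 1: Q(z) = z^2 - 9z + 20 = (z - 5)(z - 4)
Step 2: Q'(z) = 2z - 9
Step 3: Q'(5) = 1, P(5) = -4
Step 4: Res = P(5)/Q'(5) = -4/1 = -4

-4


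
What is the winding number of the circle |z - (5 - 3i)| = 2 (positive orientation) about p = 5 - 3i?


Step 1: Center c = (5, -3), radius = 2
Step 2: |p - c|^2 = 0^2 + 0^2 = 0
Step 3: r^2 = 4
Step 4: |p-c| < r so winding number = 1

1


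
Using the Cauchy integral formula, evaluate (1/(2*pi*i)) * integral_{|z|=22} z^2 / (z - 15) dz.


Step 1: f(z) = z^2, a = 15 is inside |z| = 22
Step 2: By Cauchy integral formula: (1/(2pi*i)) * integral = f(a)
Step 3: f(15) = 15^2 = 225

225


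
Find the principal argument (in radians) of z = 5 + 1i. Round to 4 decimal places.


Step 1: z = 5 + 1i
Step 2: arg(z) = atan2(1, 5)
Step 3: arg(z) = 0.1974

0.1974


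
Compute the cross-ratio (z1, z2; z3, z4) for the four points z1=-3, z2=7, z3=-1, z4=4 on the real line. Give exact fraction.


Step 1: (z1-z3)(z2-z4) = (-2) * 3 = -6
Step 2: (z1-z4)(z2-z3) = (-7) * 8 = -56
Step 3: Cross-ratio = 6/56 = 3/28

3/28


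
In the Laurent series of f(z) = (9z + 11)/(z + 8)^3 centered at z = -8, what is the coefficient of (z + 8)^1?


Step 1: Write the numerator in powers of (z + 8): 9z + 11 = 9(z + 8) + (9*(-8) + 11) = 9(z + 8) - 61
Step 2: Divide by (z + 8)^3: f(z) = -61(z + 8)^(-3) + 9(z + 8)^(-2)
Step 3: This finite sum is the Laurent series of f about z = -8.
Step 4: Only the powers -3 and -2 appear, so the coefficient of (z + 8)^1 = 0

0


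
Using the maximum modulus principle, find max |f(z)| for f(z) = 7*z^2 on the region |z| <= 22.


Step 1: On |z| = 22, |f(z)| = 7 * |z|^2 = 7 * 22^2
Step 2: By maximum modulus principle, maximum is on boundary.
Step 3: Maximum = 7 * 484 = 3388

3388


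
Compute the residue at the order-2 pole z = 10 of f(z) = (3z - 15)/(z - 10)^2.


Step 1: Pole of order 2 at z = 10
Step 2: Res = lim d/dz [(z - 10)^2 * f(z)] as z -> 10
Step 3: (z - 10)^2 * f(z) = 3z - 15
Step 4: d/dz[3z - 15] = 3

3


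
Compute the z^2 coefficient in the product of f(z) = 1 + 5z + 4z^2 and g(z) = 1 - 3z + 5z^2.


Step 1: z^2 term in f*g comes from: (1)*(5z^2) + (5z)*(-3z) + (4z^2)*(1)
Step 2: = 5 - 15 + 4
Step 3: = -6

-6


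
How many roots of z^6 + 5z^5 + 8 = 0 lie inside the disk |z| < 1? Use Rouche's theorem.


Step 1: On |z| = 1 the three terms have sizes |z^6| = 1^6 = 1, |5z^5| = 5*1^5 = 5, |8| = 8
Step 2: The dominant term is g(z) = 8; let h(z) = z^6 + 5z^5 so f = g + h
Step 3: On |z| = 1: |g| = 8 and |h| <= 1 + 5 = 6
Step 4: Since 8 > 6, |h| < |g| on |z| = 1, so by Rouche f has the same number of zeros as g inside |z| < 1
Step 5: g(z) = 8 is a nonzero constant with no zeros inside |z| < 1. Answer = 0

0


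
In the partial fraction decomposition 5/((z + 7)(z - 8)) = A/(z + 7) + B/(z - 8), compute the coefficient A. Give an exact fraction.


Step 1: Multiply both sides by (z + 7) and set z = -7
Step 2: A = 5 / (-7 - 8)
Step 3: A = 5 / (-15)
Step 4: A = -1/3

-1/3


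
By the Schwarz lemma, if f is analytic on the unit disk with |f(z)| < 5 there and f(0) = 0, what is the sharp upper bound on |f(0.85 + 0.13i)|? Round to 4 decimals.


Step 1: g = f/5 maps D -> D with g(0) = 0, so by the Schwarz lemma |g(z)| <= |z|, i.e. |f(z)| <= 5|z|; this is sharp (f(z) = 5z).
Step 2: |z0|^2 = 0.85^2 + 0.13^2 = 0.7394
Step 3: |z0| = sqrt(0.7394) = 0.859884
Step 4: Best bound = 5 * |z0| = 5 * 0.859884 = 4.2994

4.2994


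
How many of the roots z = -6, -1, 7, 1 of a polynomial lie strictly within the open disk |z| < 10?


Step 1: Check each root:
  z = -6: |-6| = 6 < 10
  z = -1: |-1| = 1 < 10
  z = 7: |7| = 7 < 10
  z = 1: |1| = 1 < 10
Step 2: Count = 4

4


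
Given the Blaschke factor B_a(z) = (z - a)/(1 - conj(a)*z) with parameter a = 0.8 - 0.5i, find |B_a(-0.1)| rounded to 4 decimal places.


Step 1: Numerator z0 - a = -0.1 - (0.8 - 0.5i) = -0.9 + 0.5i
Step 2: Denominator 1 - conj(a)*z0 = 1 - (0.8 + 0.5i)*(-0.1) = 1.08 + 0.05i
Step 3: |z0 - a|^2 = (-0.9)^2 + 0.5^2 = 1.06; |1 - conj(a)*z0|^2 = 1.08^2 + 0.05^2 = 1.1689
Step 4: |B_a(-0.1)| = sqrt(1.06 / 1.1689) = sqrt(0.906835)
Step 5: = 0.9523

0.9523


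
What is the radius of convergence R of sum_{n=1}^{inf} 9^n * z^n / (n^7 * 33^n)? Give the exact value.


Step 1: General term a_n = 9^n / (n^7 * 33^n)
Step 2: By the root test, |a_n|^(1/n) = 9 / (n^(7/n) * 33) -> 9/33 as n -> infinity (since n^(7/n) -> 1)
Step 3: R = 1/lim|a_n|^(1/n) = 33/9 = 11/3

11/3


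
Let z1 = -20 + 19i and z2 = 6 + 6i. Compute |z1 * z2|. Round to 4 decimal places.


Step 1: |z1| = sqrt((-20)^2 + 19^2) = sqrt(761)
Step 2: |z2| = sqrt(6^2 + 6^2) = sqrt(72)
Step 3: |z1*z2| = |z1|*|z2| = sqrt(761) * sqrt(72) = sqrt(761 * 72) = sqrt(54792)
Step 4: = 234.0769

234.0769


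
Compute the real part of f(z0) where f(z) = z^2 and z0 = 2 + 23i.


Step 1: z0 = 2 + 23i
Step 2: z0^2 = 2^2 - 23^2 + 92i
Step 3: real part = 4 - 529 = -525

-525


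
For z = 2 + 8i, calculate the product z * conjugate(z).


Step 1: conj(z) = 2 - 8i
Step 2: z * conj(z) = 2^2 + 8^2
Step 3: = 4 + 64 = 68

68


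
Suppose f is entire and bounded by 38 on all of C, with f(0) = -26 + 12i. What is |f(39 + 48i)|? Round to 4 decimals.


Step 1: By Liouville's theorem, a bounded entire function is constant.
Step 2: f(z) = f(0) = -26 + 12i for all z.
Step 3: |f(w)| = |-26 + 12i| = sqrt(676 + 144)
Step 4: = 28.6356

28.6356


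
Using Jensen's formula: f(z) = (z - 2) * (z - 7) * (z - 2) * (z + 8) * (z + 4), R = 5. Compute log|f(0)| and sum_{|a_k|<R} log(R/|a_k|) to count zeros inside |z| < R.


Jensen's formula: (1/2pi)*integral log|f(Re^it)|dt = log|f(0)| + sum_{|a_k|<R} log(R/|a_k|)
Step 1: f(0) = (-2) * (-7) * (-2) * 8 * 4 = -896
Step 2: log|f(0)| = log|2| + log|7| + log|2| + log|-8| + log|-4| = 6.7979
Step 3: Zeros inside |z| < 5: 2, 2, -4
Step 4: Jensen sum = log(5/2) + log(5/2) + log(5/4) = 2.0557
Step 5: n(R) = number of terms in the Jensen sum = count of zeros inside |z| < 5 = 3

3


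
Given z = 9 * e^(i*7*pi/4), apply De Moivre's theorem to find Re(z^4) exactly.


Step 1: By De Moivre's theorem, z^4 = 9^4 * e^(i*4*7*pi/4) = 6561 * (cos(7*pi) + i*sin(7*pi))
Step 2: |z|^4 = 9^4 = 6561
Step 3: Reduce the angle mod 2*pi: 7*pi - 6*pi = pi
Step 4: cos(pi) = -1
Step 5: Re(z^4) = 6561 * (-1) = -6561

-6561


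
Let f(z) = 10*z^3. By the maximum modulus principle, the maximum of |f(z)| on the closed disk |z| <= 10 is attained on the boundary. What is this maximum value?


Step 1: On |z| = 10, |f(z)| = 10 * |z|^3 = 10 * 10^3
Step 2: By maximum modulus principle, maximum is on boundary.
Step 3: Maximum = 10 * 1000 = 10000

10000


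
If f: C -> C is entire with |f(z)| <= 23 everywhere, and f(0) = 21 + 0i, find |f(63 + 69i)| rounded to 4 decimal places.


Step 1: By Liouville's theorem, a bounded entire function is constant.
Step 2: f(z) = f(0) = 21 + 0i for all z.
Step 3: |f(w)| = |21 + 0i| = sqrt(441 + 0)
Step 4: = 21.0

21.0


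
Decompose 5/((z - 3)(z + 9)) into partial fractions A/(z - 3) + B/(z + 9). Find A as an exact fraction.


Step 1: Multiply both sides by (z - 3) and set z = 3
Step 2: A = 5 / (3 + 9)
Step 3: A = 5 / 12
Step 4: A = 5/12

5/12


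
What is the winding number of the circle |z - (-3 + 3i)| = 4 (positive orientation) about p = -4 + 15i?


Step 1: Center c = (-3, 3), radius = 4
Step 2: |p - c|^2 = (-1)^2 + 12^2 = 145
Step 3: r^2 = 16
Step 4: |p-c| > r so winding number = 0

0


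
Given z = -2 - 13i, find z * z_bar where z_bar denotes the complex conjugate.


Step 1: conj(z) = -2 + 13i
Step 2: z * conj(z) = (-2)^2 + (-13)^2
Step 3: = 4 + 169 = 173

173


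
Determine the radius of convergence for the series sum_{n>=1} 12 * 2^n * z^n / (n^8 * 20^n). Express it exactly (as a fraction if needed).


Step 1: General term a_n = 12 * 2^n / (n^8 * 20^n)
Step 2: By the root test, |a_n|^(1/n) = 12^(1/n) * 2 / (n^(8/n) * 20) -> 2/20 as n -> infinity (since 12^(1/n) -> 1 and n^(8/n) -> 1)
Step 3: R = 1/lim|a_n|^(1/n) = 20/2 = 10

10


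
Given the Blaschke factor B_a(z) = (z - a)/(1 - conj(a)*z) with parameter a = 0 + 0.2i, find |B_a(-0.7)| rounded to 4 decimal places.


Step 1: Numerator z0 - a = -0.7 - (0 + 0.2i) = -0.7 - 0.2i
Step 2: Denominator 1 - conj(a)*z0 = 1 - (0 - 0.2i)*(-0.7) = 1 - 0.14i
Step 3: |z0 - a|^2 = (-0.7)^2 + (-0.2)^2 = 0.53; |1 - conj(a)*z0|^2 = 1^2 + (-0.14)^2 = 1.0196
Step 4: |B_a(-0.7)| = sqrt(0.53 / 1.0196) = sqrt(0.519812)
Step 5: = 0.721

0.721


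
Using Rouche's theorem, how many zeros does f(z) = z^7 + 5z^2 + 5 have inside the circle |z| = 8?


Step 1: On |z| = 8 the three terms have sizes |z^7| = 8^7 = 2097152, |5z^2| = 5*8^2 = 320, |5| = 5
Step 2: The dominant term is g(z) = z^7; let h(z) = 5z^2 + 5 so f = g + h
Step 3: On |z| = 8: |g| = 2097152 and |h| <= 320 + 5 = 325
Step 4: Since 2097152 > 325, |h| < |g| on |z| = 8, so by Rouche f has the same number of zeros as g inside |z| < 8
Step 5: g(z) = z^7 has 7 zeros (all at the origin) inside |z| < 8. Answer = 7

7


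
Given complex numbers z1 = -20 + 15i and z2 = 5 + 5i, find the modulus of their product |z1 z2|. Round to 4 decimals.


Step 1: |z1| = sqrt((-20)^2 + 15^2) = sqrt(625)
Step 2: |z2| = sqrt(5^2 + 5^2) = sqrt(50)
Step 3: |z1*z2| = |z1|*|z2| = sqrt(625) * sqrt(50) = sqrt(625 * 50) = sqrt(31250)
Step 4: = 176.7767

176.7767


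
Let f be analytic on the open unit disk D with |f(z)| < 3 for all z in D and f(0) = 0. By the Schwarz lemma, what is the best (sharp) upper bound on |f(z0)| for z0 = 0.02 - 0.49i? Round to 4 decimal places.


Step 1: g = f/3 maps D -> D with g(0) = 0, so by the Schwarz lemma |g(z)| <= |z|, i.e. |f(z)| <= 3|z|; this is sharp (f(z) = 3z).
Step 2: |z0|^2 = 0.02^2 + (-0.49)^2 = 0.2405
Step 3: |z0| = sqrt(0.2405) = 0.490408
Step 4: Best bound = 3 * |z0| = 3 * 0.490408 = 1.4712

1.4712


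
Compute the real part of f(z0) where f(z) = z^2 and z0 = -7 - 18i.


Step 1: z0 = -7 - 18i
Step 2: z0^2 = (-7)^2 - (-18)^2 + 252i
Step 3: real part = 49 - 324 = -275

-275


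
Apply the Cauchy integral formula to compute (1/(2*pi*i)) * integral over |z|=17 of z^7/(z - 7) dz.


Step 1: f(z) = z^7, a = 7 is inside |z| = 17
Step 2: By Cauchy integral formula: (1/(2pi*i)) * integral = f(a)
Step 3: f(7) = 7^7 = 823543

823543


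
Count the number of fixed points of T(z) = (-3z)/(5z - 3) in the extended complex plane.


Step 1: Fixed points satisfy T(z) = z
Step 2: 5z^2 = 0
Step 3: Discriminant = 0^2 - 4*5*0 = 0
Step 4: Number of fixed points = 1

1


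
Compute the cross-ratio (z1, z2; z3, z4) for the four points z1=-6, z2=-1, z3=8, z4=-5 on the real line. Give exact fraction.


Step 1: (z1-z3)(z2-z4) = (-14) * 4 = -56
Step 2: (z1-z4)(z2-z3) = (-1) * (-9) = 9
Step 3: Cross-ratio = -56/9 = -56/9

-56/9


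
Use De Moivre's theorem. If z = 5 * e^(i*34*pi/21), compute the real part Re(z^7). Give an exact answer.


Step 1: By De Moivre's theorem, z^7 = 5^7 * e^(i*7*34*pi/21) = 78125 * (cos(34*pi/3) + i*sin(34*pi/3))
Step 2: |z|^7 = 5^7 = 78125
Step 3: Reduce the angle mod 2*pi: 34*pi/3 - 10*pi = 4*pi/3
Step 4: cos(4*pi/3) = -1/2
Step 5: Re(z^7) = 78125 * (-1/2) = -78125/2

-78125/2


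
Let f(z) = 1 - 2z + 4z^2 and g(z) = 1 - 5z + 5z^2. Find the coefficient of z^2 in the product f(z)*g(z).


Step 1: z^2 term in f*g comes from: (1)*(5z^2) + (-2z)*(-5z) + (4z^2)*(1)
Step 2: = 5 + 10 + 4
Step 3: = 19

19


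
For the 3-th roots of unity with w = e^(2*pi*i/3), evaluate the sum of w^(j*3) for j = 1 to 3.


Step 1: The sum sum_{j=1}^{n} w^(k*j) equals n if n | k, else 0.
Step 2: Here n = 3, k = 3
Step 3: Does n divide k? 3 | 3 -> True
Step 4: Sum = 3

3


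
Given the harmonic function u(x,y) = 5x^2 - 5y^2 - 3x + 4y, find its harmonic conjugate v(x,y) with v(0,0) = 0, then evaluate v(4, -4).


Step 1: v_x = -u_y = 10y - 4
Step 2: v_y = u_x = 10x - 3
Step 3: v = 10xy - 4x - 3y + C
Step 4: v(0,0) = 0 => C = 0
Step 5: v(4, -4) = -164

-164


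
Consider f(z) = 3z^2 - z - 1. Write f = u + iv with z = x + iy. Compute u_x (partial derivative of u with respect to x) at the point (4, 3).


Step 1: f(z) = 3(x+iy)^2 - (x+iy) - 1
Step 2: u = 3(x^2 - y^2) - x - 1
Step 3: u_x = 6x - 1
Step 4: At (4, 3): u_x = 24 - 1 = 23

23


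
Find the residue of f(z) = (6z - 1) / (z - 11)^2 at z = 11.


Step 1: Pole of order 2 at z = 11
Step 2: Res = lim d/dz [(z - 11)^2 * f(z)] as z -> 11
Step 3: (z - 11)^2 * f(z) = 6z - 1
Step 4: d/dz[6z - 1] = 6

6


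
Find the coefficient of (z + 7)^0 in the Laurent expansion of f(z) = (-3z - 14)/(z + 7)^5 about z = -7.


Step 1: Write the numerator in powers of (z + 7): -3z - 14 = -3(z + 7) + (-3*(-7) - 14) = -3(z + 7) + 7
Step 2: Divide by (z + 7)^5: f(z) = 7(z + 7)^(-5) - 3(z + 7)^(-4)
Step 3: This finite sum is the Laurent series of f about z = -7.
Step 4: Only the powers -5 and -4 appear, so the coefficient of (z + 7)^0 = 0

0


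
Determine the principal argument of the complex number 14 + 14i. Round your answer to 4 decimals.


Step 1: z = 14 + 14i
Step 2: arg(z) = atan2(14, 14)
Step 3: arg(z) = 0.7854

0.7854


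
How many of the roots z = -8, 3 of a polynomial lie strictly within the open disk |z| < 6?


Step 1: Check each root:
  z = -8: |-8| = 8 >= 6
  z = 3: |3| = 3 < 6
Step 2: Count = 1

1


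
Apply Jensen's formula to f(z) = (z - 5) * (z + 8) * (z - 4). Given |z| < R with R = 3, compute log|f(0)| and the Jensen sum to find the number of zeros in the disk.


Jensen's formula: (1/2pi)*integral log|f(Re^it)|dt = log|f(0)| + sum_{|a_k|<R} log(R/|a_k|)
Step 1: f(0) = (-5) * 8 * (-4) = 160
Step 2: log|f(0)| = log|5| + log|-8| + log|4| = 5.0752
Step 3: Zeros inside |z| < 3: none
Step 4: Jensen sum = (empty sum) = 0
Step 5: n(R) = number of terms in the Jensen sum = count of zeros inside |z| < 3 = 0

0


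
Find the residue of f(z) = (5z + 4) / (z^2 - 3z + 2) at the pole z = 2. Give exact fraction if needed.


Step 1: Q(z) = z^2 - 3z + 2 = (z - 2)(z - 1)
Step 2: Q'(z) = 2z - 3
Step 3: Q'(2) = 1, P(2) = 14
Step 4: Res = P(2)/Q'(2) = 14/1 = 14

14


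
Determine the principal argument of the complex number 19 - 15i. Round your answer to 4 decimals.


Step 1: z = 19 - 15i
Step 2: arg(z) = atan2(-15, 19)
Step 3: arg(z) = -0.6683

-0.6683


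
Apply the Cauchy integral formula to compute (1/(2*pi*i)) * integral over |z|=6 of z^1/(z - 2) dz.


Step 1: f(z) = z^1, a = 2 is inside |z| = 6
Step 2: By Cauchy integral formula: (1/(2pi*i)) * integral = f(a)
Step 3: f(2) = 2^1 = 2

2


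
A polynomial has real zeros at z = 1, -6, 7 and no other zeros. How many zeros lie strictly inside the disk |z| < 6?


Step 1: Check each root:
  z = 1: |1| = 1 < 6
  z = -6: |-6| = 6 >= 6
  z = 7: |7| = 7 >= 6
Step 2: Count = 1

1


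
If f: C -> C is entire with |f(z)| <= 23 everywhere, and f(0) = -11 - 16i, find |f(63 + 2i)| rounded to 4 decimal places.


Step 1: By Liouville's theorem, a bounded entire function is constant.
Step 2: f(z) = f(0) = -11 - 16i for all z.
Step 3: |f(w)| = |-11 - 16i| = sqrt(121 + 256)
Step 4: = 19.4165

19.4165


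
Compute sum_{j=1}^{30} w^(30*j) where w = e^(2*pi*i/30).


Step 1: The sum sum_{j=1}^{n} w^(k*j) equals n if n | k, else 0.
Step 2: Here n = 30, k = 30
Step 3: Does n divide k? 30 | 30 -> True
Step 4: Sum = 30

30


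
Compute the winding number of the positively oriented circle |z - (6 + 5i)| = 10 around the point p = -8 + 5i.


Step 1: Center c = (6, 5), radius = 10
Step 2: |p - c|^2 = (-14)^2 + 0^2 = 196
Step 3: r^2 = 100
Step 4: |p-c| > r so winding number = 0

0


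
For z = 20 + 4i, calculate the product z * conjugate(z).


Step 1: conj(z) = 20 - 4i
Step 2: z * conj(z) = 20^2 + 4^2
Step 3: = 400 + 16 = 416

416


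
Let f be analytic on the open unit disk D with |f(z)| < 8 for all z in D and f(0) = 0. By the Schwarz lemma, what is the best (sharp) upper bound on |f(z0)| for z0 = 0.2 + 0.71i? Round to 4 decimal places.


Step 1: g = f/8 maps D -> D with g(0) = 0, so by the Schwarz lemma |g(z)| <= |z|, i.e. |f(z)| <= 8|z|; this is sharp (f(z) = 8z).
Step 2: |z0|^2 = 0.2^2 + 0.71^2 = 0.5441
Step 3: |z0| = sqrt(0.5441) = 0.737631
Step 4: Best bound = 8 * |z0| = 8 * 0.737631 = 5.9011

5.9011


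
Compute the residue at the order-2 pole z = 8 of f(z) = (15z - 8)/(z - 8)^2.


Step 1: Pole of order 2 at z = 8
Step 2: Res = lim d/dz [(z - 8)^2 * f(z)] as z -> 8
Step 3: (z - 8)^2 * f(z) = 15z - 8
Step 4: d/dz[15z - 8] = 15

15


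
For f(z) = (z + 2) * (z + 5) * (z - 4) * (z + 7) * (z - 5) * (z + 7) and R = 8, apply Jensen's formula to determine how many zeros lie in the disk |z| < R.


Jensen's formula: (1/2pi)*integral log|f(Re^it)|dt = log|f(0)| + sum_{|a_k|<R} log(R/|a_k|)
Step 1: f(0) = 2 * 5 * (-4) * 7 * (-5) * 7 = 9800
Step 2: log|f(0)| = log|-2| + log|-5| + log|4| + log|-7| + log|5| + log|-7| = 9.1901
Step 3: Zeros inside |z| < 8: -2, -5, 4, -7, 5, -7
Step 4: Jensen sum = log(8/2) + log(8/5) + log(8/4) + log(8/7) + log(8/5) + log(8/7) = 3.2865
Step 5: n(R) = number of terms in the Jensen sum = count of zeros inside |z| < 8 = 6

6


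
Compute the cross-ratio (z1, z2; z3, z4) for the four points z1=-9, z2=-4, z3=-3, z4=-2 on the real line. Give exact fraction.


Step 1: (z1-z3)(z2-z4) = (-6) * (-2) = 12
Step 2: (z1-z4)(z2-z3) = (-7) * (-1) = 7
Step 3: Cross-ratio = 12/7 = 12/7

12/7


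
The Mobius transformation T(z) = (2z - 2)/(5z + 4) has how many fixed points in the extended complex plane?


Step 1: Fixed points satisfy T(z) = z
Step 2: 5z^2 + 2z + 2 = 0
Step 3: Discriminant = 2^2 - 4*5*2 = -36
Step 4: Number of fixed points = 2

2


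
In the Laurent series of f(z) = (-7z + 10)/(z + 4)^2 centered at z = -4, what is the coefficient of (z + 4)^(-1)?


Step 1: Write the numerator in powers of (z + 4): -7z + 10 = -7(z + 4) + (-7*(-4) + 10) = -7(z + 4) + 38
Step 2: Divide by (z + 4)^2: f(z) = 38(z + 4)^(-2) - 7(z + 4)^(-1)
Step 3: This finite sum is the Laurent series of f about z = -4.
Step 4: Coefficient of (z + 4)^(-1) = coefficient of (z + 4) in the re-centred numerator = -7

-7


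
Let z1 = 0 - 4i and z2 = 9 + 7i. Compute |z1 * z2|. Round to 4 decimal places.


Step 1: |z1| = sqrt(0^2 + (-4)^2) = sqrt(16)
Step 2: |z2| = sqrt(9^2 + 7^2) = sqrt(130)
Step 3: |z1*z2| = |z1|*|z2| = sqrt(16) * sqrt(130) = sqrt(16 * 130) = sqrt(2080)
Step 4: = 45.607

45.607


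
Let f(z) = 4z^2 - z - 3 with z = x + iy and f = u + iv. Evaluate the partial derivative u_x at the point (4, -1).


Step 1: f(z) = 4(x+iy)^2 - (x+iy) - 3
Step 2: u = 4(x^2 - y^2) - x - 3
Step 3: u_x = 8x - 1
Step 4: At (4, -1): u_x = 32 - 1 = 31

31


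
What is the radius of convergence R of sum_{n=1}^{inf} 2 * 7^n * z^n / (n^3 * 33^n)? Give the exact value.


Step 1: General term a_n = 2 * 7^n / (n^3 * 33^n)
Step 2: By the root test, |a_n|^(1/n) = 2^(1/n) * 7 / (n^(3/n) * 33) -> 7/33 as n -> infinity (since 2^(1/n) -> 1 and n^(3/n) -> 1)
Step 3: R = 1/lim|a_n|^(1/n) = 33/7

33/7


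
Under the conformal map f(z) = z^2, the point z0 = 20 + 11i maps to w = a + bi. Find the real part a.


Step 1: z0 = 20 + 11i
Step 2: z0^2 = 20^2 - 11^2 + 440i
Step 3: real part = 400 - 121 = 279

279


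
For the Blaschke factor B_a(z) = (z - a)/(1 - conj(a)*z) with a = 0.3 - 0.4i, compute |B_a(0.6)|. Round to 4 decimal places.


Step 1: Numerator z0 - a = 0.6 - (0.3 - 0.4i) = 0.3 + 0.4i
Step 2: Denominator 1 - conj(a)*z0 = 1 - (0.3 + 0.4i)*0.6 = 0.82 - 0.24i
Step 3: |z0 - a|^2 = 0.3^2 + 0.4^2 = 0.25; |1 - conj(a)*z0|^2 = 0.82^2 + (-0.24)^2 = 0.73
Step 4: |B_a(0.6)| = sqrt(0.25 / 0.73) = sqrt(0.342466)
Step 5: = 0.5852

0.5852


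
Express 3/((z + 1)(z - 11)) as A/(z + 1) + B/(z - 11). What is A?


Step 1: Multiply both sides by (z + 1) and set z = -1
Step 2: A = 3 / (-1 - 11)
Step 3: A = 3 / (-12)
Step 4: A = -1/4

-1/4


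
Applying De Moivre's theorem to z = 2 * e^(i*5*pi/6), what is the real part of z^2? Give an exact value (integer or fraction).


Step 1: By De Moivre's theorem, z^2 = 2^2 * e^(i*2*5*pi/6) = 4 * (cos(5*pi/3) + i*sin(5*pi/3))
Step 2: |z|^2 = 2^2 = 4
Step 3: The angle 5*pi/3 already lies in [0, 2*pi)
Step 4: cos(5*pi/3) = 1/2
Step 5: Re(z^2) = 4 * 1/2 = 2

2


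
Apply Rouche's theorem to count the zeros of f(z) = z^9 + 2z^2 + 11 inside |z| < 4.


Step 1: On |z| = 4 the three terms have sizes |z^9| = 4^9 = 262144, |2z^2| = 2*4^2 = 32, |11| = 11
Step 2: The dominant term is g(z) = z^9; let h(z) = 2z^2 + 11 so f = g + h
Step 3: On |z| = 4: |g| = 262144 and |h| <= 32 + 11 = 43
Step 4: Since 262144 > 43, |h| < |g| on |z| = 4, so by Rouche f has the same number of zeros as g inside |z| < 4
Step 5: g(z) = z^9 has 9 zeros (all at the origin) inside |z| < 4. Answer = 9

9


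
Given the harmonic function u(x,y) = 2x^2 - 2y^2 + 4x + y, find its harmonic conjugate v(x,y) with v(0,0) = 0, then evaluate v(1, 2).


Step 1: v_x = -u_y = 4y - 1
Step 2: v_y = u_x = 4x + 4
Step 3: v = 4xy - x + 4y + C
Step 4: v(0,0) = 0 => C = 0
Step 5: v(1, 2) = 15

15


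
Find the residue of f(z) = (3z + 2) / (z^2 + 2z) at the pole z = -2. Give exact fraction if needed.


Step 1: Q(z) = z^2 + 2z = (z + 2)(z)
Step 2: Q'(z) = 2z + 2
Step 3: Q'(-2) = -2, P(-2) = -4
Step 4: Res = P(-2)/Q'(-2) = -4/(-2) = 2

2


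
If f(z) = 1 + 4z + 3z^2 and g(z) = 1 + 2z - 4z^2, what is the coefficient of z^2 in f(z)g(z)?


Step 1: z^2 term in f*g comes from: (1)*(-4z^2) + (4z)*(2z) + (3z^2)*(1)
Step 2: = -4 + 8 + 3
Step 3: = 7

7


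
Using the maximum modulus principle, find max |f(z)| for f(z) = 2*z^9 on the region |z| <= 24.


Step 1: On |z| = 24, |f(z)| = 2 * |z|^9 = 2 * 24^9
Step 2: By maximum modulus principle, maximum is on boundary.
Step 3: Maximum = 2 * 2641807540224 = 5283615080448

5283615080448


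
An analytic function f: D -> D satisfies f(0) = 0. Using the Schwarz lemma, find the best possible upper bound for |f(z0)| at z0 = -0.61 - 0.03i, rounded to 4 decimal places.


Step 1: Schwarz lemma: if f: D -> D is analytic with f(0) = 0, then |f(z)| <= |z| for all z in D, and this is sharp (f(z) = z).
Step 2: |z0|^2 = (-0.61)^2 + (-0.03)^2 = 0.373
Step 3: |z0| = sqrt(0.373) = 0.610737
Step 4: Best bound = |z0| = 0.6107

0.6107


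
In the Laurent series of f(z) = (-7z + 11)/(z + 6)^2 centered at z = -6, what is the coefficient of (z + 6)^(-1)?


Step 1: Write the numerator in powers of (z + 6): -7z + 11 = -7(z + 6) + (-7*(-6) + 11) = -7(z + 6) + 53
Step 2: Divide by (z + 6)^2: f(z) = 53(z + 6)^(-2) - 7(z + 6)^(-1)
Step 3: This finite sum is the Laurent series of f about z = -6.
Step 4: Coefficient of (z + 6)^(-1) = coefficient of (z + 6) in the re-centred numerator = -7

-7


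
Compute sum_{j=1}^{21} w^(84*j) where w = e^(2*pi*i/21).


Step 1: The sum sum_{j=1}^{n} w^(k*j) equals n if n | k, else 0.
Step 2: Here n = 21, k = 84
Step 3: Does n divide k? 21 | 84 -> True
Step 4: Sum = 21

21


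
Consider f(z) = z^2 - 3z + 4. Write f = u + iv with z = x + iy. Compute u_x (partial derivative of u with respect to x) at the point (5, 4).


Step 1: f(z) = (x+iy)^2 - 3(x+iy) + 4
Step 2: u = (x^2 - y^2) - 3x + 4
Step 3: u_x = 2x - 3
Step 4: At (5, 4): u_x = 10 - 3 = 7

7


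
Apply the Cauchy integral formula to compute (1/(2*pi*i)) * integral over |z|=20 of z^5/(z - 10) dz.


Step 1: f(z) = z^5, a = 10 is inside |z| = 20
Step 2: By Cauchy integral formula: (1/(2pi*i)) * integral = f(a)
Step 3: f(10) = 10^5 = 100000

100000


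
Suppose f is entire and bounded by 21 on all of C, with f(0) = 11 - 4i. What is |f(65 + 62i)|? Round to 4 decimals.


Step 1: By Liouville's theorem, a bounded entire function is constant.
Step 2: f(z) = f(0) = 11 - 4i for all z.
Step 3: |f(w)| = |11 - 4i| = sqrt(121 + 16)
Step 4: = 11.7047

11.7047


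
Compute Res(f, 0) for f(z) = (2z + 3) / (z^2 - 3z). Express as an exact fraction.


Step 1: Q(z) = z^2 - 3z = (z)(z - 3)
Step 2: Q'(z) = 2z - 3
Step 3: Q'(0) = -3, P(0) = 3
Step 4: Res = P(0)/Q'(0) = 3/(-3) = -1

-1
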